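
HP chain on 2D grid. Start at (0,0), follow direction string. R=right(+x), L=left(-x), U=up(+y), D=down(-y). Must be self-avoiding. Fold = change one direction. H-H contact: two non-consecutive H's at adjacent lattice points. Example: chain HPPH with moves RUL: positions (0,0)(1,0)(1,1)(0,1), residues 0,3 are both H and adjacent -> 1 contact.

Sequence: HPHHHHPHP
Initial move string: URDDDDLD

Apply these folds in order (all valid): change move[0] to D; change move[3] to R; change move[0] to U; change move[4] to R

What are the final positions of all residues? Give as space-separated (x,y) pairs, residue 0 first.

Answer: (0,0) (0,1) (1,1) (1,0) (2,0) (3,0) (3,-1) (2,-1) (2,-2)

Derivation:
Initial moves: URDDDDLD
Fold: move[0]->D => DRDDDDLD (positions: [(0, 0), (0, -1), (1, -1), (1, -2), (1, -3), (1, -4), (1, -5), (0, -5), (0, -6)])
Fold: move[3]->R => DRDRDDLD (positions: [(0, 0), (0, -1), (1, -1), (1, -2), (2, -2), (2, -3), (2, -4), (1, -4), (1, -5)])
Fold: move[0]->U => URDRDDLD (positions: [(0, 0), (0, 1), (1, 1), (1, 0), (2, 0), (2, -1), (2, -2), (1, -2), (1, -3)])
Fold: move[4]->R => URDRRDLD (positions: [(0, 0), (0, 1), (1, 1), (1, 0), (2, 0), (3, 0), (3, -1), (2, -1), (2, -2)])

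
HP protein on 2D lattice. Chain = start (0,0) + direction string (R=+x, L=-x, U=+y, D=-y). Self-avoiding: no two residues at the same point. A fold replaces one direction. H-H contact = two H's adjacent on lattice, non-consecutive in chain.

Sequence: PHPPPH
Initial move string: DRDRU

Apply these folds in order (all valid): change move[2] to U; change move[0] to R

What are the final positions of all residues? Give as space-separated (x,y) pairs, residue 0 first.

Answer: (0,0) (1,0) (2,0) (2,1) (3,1) (3,2)

Derivation:
Initial moves: DRDRU
Fold: move[2]->U => DRURU (positions: [(0, 0), (0, -1), (1, -1), (1, 0), (2, 0), (2, 1)])
Fold: move[0]->R => RRURU (positions: [(0, 0), (1, 0), (2, 0), (2, 1), (3, 1), (3, 2)])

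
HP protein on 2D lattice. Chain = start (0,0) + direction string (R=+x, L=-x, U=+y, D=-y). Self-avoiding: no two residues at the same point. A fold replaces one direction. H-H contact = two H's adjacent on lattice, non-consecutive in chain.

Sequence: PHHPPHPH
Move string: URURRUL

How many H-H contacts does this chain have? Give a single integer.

Positions: [(0, 0), (0, 1), (1, 1), (1, 2), (2, 2), (3, 2), (3, 3), (2, 3)]
No H-H contacts found.

Answer: 0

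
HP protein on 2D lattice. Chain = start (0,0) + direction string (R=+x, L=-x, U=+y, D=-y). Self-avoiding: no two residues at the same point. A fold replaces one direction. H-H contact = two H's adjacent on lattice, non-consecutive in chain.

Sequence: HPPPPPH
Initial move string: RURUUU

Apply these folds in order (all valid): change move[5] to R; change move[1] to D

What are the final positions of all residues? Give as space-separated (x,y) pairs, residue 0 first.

Initial moves: RURUUU
Fold: move[5]->R => RURUUR (positions: [(0, 0), (1, 0), (1, 1), (2, 1), (2, 2), (2, 3), (3, 3)])
Fold: move[1]->D => RDRUUR (positions: [(0, 0), (1, 0), (1, -1), (2, -1), (2, 0), (2, 1), (3, 1)])

Answer: (0,0) (1,0) (1,-1) (2,-1) (2,0) (2,1) (3,1)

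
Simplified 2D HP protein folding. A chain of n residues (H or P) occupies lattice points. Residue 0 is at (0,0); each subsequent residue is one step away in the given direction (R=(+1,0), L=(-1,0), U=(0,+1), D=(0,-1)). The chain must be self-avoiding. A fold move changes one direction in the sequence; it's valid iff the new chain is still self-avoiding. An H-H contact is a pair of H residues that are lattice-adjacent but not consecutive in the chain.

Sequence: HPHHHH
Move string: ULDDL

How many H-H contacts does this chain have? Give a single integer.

Positions: [(0, 0), (0, 1), (-1, 1), (-1, 0), (-1, -1), (-2, -1)]
H-H contact: residue 0 @(0,0) - residue 3 @(-1, 0)

Answer: 1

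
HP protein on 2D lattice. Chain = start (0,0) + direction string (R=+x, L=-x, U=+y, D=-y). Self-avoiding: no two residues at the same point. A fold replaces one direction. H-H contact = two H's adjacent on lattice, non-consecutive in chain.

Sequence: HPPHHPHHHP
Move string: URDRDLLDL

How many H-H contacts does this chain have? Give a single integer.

Positions: [(0, 0), (0, 1), (1, 1), (1, 0), (2, 0), (2, -1), (1, -1), (0, -1), (0, -2), (-1, -2)]
H-H contact: residue 0 @(0,0) - residue 3 @(1, 0)
H-H contact: residue 0 @(0,0) - residue 7 @(0, -1)
H-H contact: residue 3 @(1,0) - residue 6 @(1, -1)

Answer: 3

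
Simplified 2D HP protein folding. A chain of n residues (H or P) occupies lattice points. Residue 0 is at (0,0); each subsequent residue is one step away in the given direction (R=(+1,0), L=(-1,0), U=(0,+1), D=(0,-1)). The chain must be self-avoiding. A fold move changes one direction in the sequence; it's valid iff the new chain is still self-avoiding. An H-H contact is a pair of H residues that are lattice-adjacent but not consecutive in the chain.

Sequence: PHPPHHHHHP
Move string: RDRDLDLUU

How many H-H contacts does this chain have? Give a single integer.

Positions: [(0, 0), (1, 0), (1, -1), (2, -1), (2, -2), (1, -2), (1, -3), (0, -3), (0, -2), (0, -1)]
H-H contact: residue 5 @(1,-2) - residue 8 @(0, -2)

Answer: 1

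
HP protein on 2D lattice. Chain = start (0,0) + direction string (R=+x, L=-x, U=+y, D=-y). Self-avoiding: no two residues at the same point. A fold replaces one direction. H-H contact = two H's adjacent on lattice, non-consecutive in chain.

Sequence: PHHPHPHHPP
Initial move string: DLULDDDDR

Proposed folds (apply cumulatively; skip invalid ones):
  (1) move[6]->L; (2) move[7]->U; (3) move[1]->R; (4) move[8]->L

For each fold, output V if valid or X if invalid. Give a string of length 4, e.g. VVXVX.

Initial: DLULDDDDR -> [(0, 0), (0, -1), (-1, -1), (-1, 0), (-2, 0), (-2, -1), (-2, -2), (-2, -3), (-2, -4), (-1, -4)]
Fold 1: move[6]->L => DLULDDLDR VALID
Fold 2: move[7]->U => DLULDDLUR INVALID (collision), skipped
Fold 3: move[1]->R => DRULDDLDR INVALID (collision), skipped
Fold 4: move[8]->L => DLULDDLDL VALID

Answer: VXXV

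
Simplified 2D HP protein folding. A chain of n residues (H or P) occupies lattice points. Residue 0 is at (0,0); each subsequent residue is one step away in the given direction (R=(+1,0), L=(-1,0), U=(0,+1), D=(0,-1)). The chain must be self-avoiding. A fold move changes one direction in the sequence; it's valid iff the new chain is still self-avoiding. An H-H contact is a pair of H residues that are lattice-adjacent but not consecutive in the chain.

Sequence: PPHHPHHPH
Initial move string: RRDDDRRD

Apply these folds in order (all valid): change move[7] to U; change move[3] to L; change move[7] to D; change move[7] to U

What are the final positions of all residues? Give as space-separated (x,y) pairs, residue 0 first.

Answer: (0,0) (1,0) (2,0) (2,-1) (1,-1) (1,-2) (2,-2) (3,-2) (3,-1)

Derivation:
Initial moves: RRDDDRRD
Fold: move[7]->U => RRDDDRRU (positions: [(0, 0), (1, 0), (2, 0), (2, -1), (2, -2), (2, -3), (3, -3), (4, -3), (4, -2)])
Fold: move[3]->L => RRDLDRRU (positions: [(0, 0), (1, 0), (2, 0), (2, -1), (1, -1), (1, -2), (2, -2), (3, -2), (3, -1)])
Fold: move[7]->D => RRDLDRRD (positions: [(0, 0), (1, 0), (2, 0), (2, -1), (1, -1), (1, -2), (2, -2), (3, -2), (3, -3)])
Fold: move[7]->U => RRDLDRRU (positions: [(0, 0), (1, 0), (2, 0), (2, -1), (1, -1), (1, -2), (2, -2), (3, -2), (3, -1)])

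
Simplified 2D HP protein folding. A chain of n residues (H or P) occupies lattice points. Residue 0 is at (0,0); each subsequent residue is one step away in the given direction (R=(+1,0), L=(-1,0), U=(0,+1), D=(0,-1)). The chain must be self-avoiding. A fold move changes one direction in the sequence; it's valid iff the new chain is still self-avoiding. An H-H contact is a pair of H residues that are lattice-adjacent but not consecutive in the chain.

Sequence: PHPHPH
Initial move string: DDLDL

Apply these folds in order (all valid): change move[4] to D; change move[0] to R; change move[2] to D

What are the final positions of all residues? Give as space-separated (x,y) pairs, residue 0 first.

Answer: (0,0) (1,0) (1,-1) (1,-2) (1,-3) (1,-4)

Derivation:
Initial moves: DDLDL
Fold: move[4]->D => DDLDD (positions: [(0, 0), (0, -1), (0, -2), (-1, -2), (-1, -3), (-1, -4)])
Fold: move[0]->R => RDLDD (positions: [(0, 0), (1, 0), (1, -1), (0, -1), (0, -2), (0, -3)])
Fold: move[2]->D => RDDDD (positions: [(0, 0), (1, 0), (1, -1), (1, -2), (1, -3), (1, -4)])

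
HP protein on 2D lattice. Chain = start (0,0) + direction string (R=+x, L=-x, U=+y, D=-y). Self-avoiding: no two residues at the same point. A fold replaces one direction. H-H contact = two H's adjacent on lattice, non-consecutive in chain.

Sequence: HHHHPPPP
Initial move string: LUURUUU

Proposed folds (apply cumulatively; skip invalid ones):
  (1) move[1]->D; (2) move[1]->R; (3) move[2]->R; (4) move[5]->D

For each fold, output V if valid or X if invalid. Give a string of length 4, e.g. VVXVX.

Initial: LUURUUU -> [(0, 0), (-1, 0), (-1, 1), (-1, 2), (0, 2), (0, 3), (0, 4), (0, 5)]
Fold 1: move[1]->D => LDURUUU INVALID (collision), skipped
Fold 2: move[1]->R => LRURUUU INVALID (collision), skipped
Fold 3: move[2]->R => LURRUUU VALID
Fold 4: move[5]->D => LURRUDU INVALID (collision), skipped

Answer: XXVX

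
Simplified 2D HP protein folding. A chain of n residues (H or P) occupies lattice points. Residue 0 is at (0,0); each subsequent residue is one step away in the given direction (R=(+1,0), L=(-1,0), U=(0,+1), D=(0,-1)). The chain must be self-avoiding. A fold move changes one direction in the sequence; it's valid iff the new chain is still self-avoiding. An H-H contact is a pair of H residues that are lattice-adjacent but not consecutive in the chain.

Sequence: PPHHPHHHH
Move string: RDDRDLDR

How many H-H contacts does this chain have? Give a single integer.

Positions: [(0, 0), (1, 0), (1, -1), (1, -2), (2, -2), (2, -3), (1, -3), (1, -4), (2, -4)]
H-H contact: residue 3 @(1,-2) - residue 6 @(1, -3)
H-H contact: residue 5 @(2,-3) - residue 8 @(2, -4)

Answer: 2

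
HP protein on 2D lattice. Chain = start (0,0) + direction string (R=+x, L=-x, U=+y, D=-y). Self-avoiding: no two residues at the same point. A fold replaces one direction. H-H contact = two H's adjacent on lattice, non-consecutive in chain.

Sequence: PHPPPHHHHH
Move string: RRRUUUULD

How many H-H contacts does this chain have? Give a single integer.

Positions: [(0, 0), (1, 0), (2, 0), (3, 0), (3, 1), (3, 2), (3, 3), (3, 4), (2, 4), (2, 3)]
H-H contact: residue 6 @(3,3) - residue 9 @(2, 3)

Answer: 1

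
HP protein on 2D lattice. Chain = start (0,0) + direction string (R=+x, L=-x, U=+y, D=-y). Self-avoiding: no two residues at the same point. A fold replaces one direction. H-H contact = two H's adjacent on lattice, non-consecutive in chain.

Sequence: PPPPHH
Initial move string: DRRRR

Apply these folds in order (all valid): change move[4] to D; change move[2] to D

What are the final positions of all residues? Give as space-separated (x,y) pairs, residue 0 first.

Answer: (0,0) (0,-1) (1,-1) (1,-2) (2,-2) (2,-3)

Derivation:
Initial moves: DRRRR
Fold: move[4]->D => DRRRD (positions: [(0, 0), (0, -1), (1, -1), (2, -1), (3, -1), (3, -2)])
Fold: move[2]->D => DRDRD (positions: [(0, 0), (0, -1), (1, -1), (1, -2), (2, -2), (2, -3)])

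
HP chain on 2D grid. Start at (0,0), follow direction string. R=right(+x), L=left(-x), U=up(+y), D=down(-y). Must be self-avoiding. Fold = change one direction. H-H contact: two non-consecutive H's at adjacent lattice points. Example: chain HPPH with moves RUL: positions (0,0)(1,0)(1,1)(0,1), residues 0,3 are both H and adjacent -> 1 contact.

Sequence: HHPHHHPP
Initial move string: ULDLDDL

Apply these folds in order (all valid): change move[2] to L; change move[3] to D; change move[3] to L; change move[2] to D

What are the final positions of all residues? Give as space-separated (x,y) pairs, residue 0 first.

Initial moves: ULDLDDL
Fold: move[2]->L => ULLLDDL (positions: [(0, 0), (0, 1), (-1, 1), (-2, 1), (-3, 1), (-3, 0), (-3, -1), (-4, -1)])
Fold: move[3]->D => ULLDDDL (positions: [(0, 0), (0, 1), (-1, 1), (-2, 1), (-2, 0), (-2, -1), (-2, -2), (-3, -2)])
Fold: move[3]->L => ULLLDDL (positions: [(0, 0), (0, 1), (-1, 1), (-2, 1), (-3, 1), (-3, 0), (-3, -1), (-4, -1)])
Fold: move[2]->D => ULDLDDL (positions: [(0, 0), (0, 1), (-1, 1), (-1, 0), (-2, 0), (-2, -1), (-2, -2), (-3, -2)])

Answer: (0,0) (0,1) (-1,1) (-1,0) (-2,0) (-2,-1) (-2,-2) (-3,-2)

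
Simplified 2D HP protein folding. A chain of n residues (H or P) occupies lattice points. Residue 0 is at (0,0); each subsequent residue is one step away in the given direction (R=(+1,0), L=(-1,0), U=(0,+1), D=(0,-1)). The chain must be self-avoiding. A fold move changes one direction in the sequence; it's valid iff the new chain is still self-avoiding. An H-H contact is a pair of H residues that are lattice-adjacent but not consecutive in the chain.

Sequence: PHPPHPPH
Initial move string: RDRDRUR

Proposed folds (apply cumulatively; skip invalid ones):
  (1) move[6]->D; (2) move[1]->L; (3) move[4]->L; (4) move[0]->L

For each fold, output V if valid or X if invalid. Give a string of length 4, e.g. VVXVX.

Initial: RDRDRUR -> [(0, 0), (1, 0), (1, -1), (2, -1), (2, -2), (3, -2), (3, -1), (4, -1)]
Fold 1: move[6]->D => RDRDRUD INVALID (collision), skipped
Fold 2: move[1]->L => RLRDRUR INVALID (collision), skipped
Fold 3: move[4]->L => RDRDLUR INVALID (collision), skipped
Fold 4: move[0]->L => LDRDRUR VALID

Answer: XXXV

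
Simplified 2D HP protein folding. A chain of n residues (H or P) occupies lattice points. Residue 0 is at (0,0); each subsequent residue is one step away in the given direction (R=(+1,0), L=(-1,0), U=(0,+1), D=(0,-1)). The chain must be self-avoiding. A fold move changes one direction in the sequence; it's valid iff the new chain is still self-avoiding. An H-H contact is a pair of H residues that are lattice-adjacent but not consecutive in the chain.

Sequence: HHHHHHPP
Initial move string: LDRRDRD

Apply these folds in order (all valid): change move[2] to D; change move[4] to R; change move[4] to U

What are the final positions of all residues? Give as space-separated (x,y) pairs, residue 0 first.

Answer: (0,0) (-1,0) (-1,-1) (-1,-2) (0,-2) (0,-1) (1,-1) (1,-2)

Derivation:
Initial moves: LDRRDRD
Fold: move[2]->D => LDDRDRD (positions: [(0, 0), (-1, 0), (-1, -1), (-1, -2), (0, -2), (0, -3), (1, -3), (1, -4)])
Fold: move[4]->R => LDDRRRD (positions: [(0, 0), (-1, 0), (-1, -1), (-1, -2), (0, -2), (1, -2), (2, -2), (2, -3)])
Fold: move[4]->U => LDDRURD (positions: [(0, 0), (-1, 0), (-1, -1), (-1, -2), (0, -2), (0, -1), (1, -1), (1, -2)])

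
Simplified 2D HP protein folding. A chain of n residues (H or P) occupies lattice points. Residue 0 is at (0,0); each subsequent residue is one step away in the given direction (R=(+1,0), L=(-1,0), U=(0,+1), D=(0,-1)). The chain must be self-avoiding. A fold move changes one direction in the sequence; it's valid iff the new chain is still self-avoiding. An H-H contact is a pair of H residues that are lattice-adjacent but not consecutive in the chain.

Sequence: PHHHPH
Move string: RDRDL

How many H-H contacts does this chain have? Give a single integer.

Positions: [(0, 0), (1, 0), (1, -1), (2, -1), (2, -2), (1, -2)]
H-H contact: residue 2 @(1,-1) - residue 5 @(1, -2)

Answer: 1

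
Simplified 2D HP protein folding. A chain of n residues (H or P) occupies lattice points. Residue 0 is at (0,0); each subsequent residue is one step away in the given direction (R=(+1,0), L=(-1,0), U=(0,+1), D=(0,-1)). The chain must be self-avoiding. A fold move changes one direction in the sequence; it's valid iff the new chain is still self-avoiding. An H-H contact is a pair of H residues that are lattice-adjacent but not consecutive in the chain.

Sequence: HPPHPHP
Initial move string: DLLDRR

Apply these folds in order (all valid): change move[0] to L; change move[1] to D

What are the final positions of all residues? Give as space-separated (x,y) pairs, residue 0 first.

Answer: (0,0) (-1,0) (-1,-1) (-2,-1) (-2,-2) (-1,-2) (0,-2)

Derivation:
Initial moves: DLLDRR
Fold: move[0]->L => LLLDRR (positions: [(0, 0), (-1, 0), (-2, 0), (-3, 0), (-3, -1), (-2, -1), (-1, -1)])
Fold: move[1]->D => LDLDRR (positions: [(0, 0), (-1, 0), (-1, -1), (-2, -1), (-2, -2), (-1, -2), (0, -2)])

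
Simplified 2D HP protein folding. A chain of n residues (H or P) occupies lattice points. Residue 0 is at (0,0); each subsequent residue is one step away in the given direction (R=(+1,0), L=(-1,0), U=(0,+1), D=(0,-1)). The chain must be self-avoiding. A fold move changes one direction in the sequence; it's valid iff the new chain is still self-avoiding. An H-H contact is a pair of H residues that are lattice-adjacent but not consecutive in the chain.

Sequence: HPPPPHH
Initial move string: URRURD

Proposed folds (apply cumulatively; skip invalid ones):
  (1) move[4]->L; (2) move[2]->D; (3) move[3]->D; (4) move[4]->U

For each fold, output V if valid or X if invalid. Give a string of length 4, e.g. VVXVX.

Initial: URRURD -> [(0, 0), (0, 1), (1, 1), (2, 1), (2, 2), (3, 2), (3, 1)]
Fold 1: move[4]->L => URRULD INVALID (collision), skipped
Fold 2: move[2]->D => URDURD INVALID (collision), skipped
Fold 3: move[3]->D => URRDRD VALID
Fold 4: move[4]->U => URRDUD INVALID (collision), skipped

Answer: XXVX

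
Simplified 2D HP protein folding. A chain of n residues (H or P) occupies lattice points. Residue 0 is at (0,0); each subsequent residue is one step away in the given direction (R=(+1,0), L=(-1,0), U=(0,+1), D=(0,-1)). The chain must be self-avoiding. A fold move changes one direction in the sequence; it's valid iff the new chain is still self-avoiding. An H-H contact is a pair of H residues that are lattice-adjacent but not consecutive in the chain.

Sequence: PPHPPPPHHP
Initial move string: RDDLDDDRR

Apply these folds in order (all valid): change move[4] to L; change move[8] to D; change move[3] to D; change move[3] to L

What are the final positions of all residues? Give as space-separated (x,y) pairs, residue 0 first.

Initial moves: RDDLDDDRR
Fold: move[4]->L => RDDLLDDRR (positions: [(0, 0), (1, 0), (1, -1), (1, -2), (0, -2), (-1, -2), (-1, -3), (-1, -4), (0, -4), (1, -4)])
Fold: move[8]->D => RDDLLDDRD (positions: [(0, 0), (1, 0), (1, -1), (1, -2), (0, -2), (-1, -2), (-1, -3), (-1, -4), (0, -4), (0, -5)])
Fold: move[3]->D => RDDDLDDRD (positions: [(0, 0), (1, 0), (1, -1), (1, -2), (1, -3), (0, -3), (0, -4), (0, -5), (1, -5), (1, -6)])
Fold: move[3]->L => RDDLLDDRD (positions: [(0, 0), (1, 0), (1, -1), (1, -2), (0, -2), (-1, -2), (-1, -3), (-1, -4), (0, -4), (0, -5)])

Answer: (0,0) (1,0) (1,-1) (1,-2) (0,-2) (-1,-2) (-1,-3) (-1,-4) (0,-4) (0,-5)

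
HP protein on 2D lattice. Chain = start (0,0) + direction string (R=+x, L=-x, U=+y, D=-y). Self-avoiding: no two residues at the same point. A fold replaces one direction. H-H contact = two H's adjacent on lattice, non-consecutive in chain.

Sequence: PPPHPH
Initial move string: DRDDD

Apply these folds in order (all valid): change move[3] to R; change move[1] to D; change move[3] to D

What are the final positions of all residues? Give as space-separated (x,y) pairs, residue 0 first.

Initial moves: DRDDD
Fold: move[3]->R => DRDRD (positions: [(0, 0), (0, -1), (1, -1), (1, -2), (2, -2), (2, -3)])
Fold: move[1]->D => DDDRD (positions: [(0, 0), (0, -1), (0, -2), (0, -3), (1, -3), (1, -4)])
Fold: move[3]->D => DDDDD (positions: [(0, 0), (0, -1), (0, -2), (0, -3), (0, -4), (0, -5)])

Answer: (0,0) (0,-1) (0,-2) (0,-3) (0,-4) (0,-5)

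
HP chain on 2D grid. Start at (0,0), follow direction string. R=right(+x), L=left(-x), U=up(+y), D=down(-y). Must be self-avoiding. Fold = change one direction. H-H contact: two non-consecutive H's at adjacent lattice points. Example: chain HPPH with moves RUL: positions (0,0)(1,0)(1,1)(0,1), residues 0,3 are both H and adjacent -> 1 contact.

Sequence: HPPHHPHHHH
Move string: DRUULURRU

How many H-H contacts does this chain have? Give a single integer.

Answer: 2

Derivation:
Positions: [(0, 0), (0, -1), (1, -1), (1, 0), (1, 1), (0, 1), (0, 2), (1, 2), (2, 2), (2, 3)]
H-H contact: residue 0 @(0,0) - residue 3 @(1, 0)
H-H contact: residue 4 @(1,1) - residue 7 @(1, 2)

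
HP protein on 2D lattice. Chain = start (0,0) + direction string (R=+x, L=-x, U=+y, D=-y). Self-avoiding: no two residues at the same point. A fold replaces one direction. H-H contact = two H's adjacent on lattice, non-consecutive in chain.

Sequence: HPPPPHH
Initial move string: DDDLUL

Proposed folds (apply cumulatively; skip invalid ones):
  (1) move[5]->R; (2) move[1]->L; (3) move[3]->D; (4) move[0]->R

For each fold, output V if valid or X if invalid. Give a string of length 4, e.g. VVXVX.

Answer: XVXX

Derivation:
Initial: DDDLUL -> [(0, 0), (0, -1), (0, -2), (0, -3), (-1, -3), (-1, -2), (-2, -2)]
Fold 1: move[5]->R => DDDLUR INVALID (collision), skipped
Fold 2: move[1]->L => DLDLUL VALID
Fold 3: move[3]->D => DLDDUL INVALID (collision), skipped
Fold 4: move[0]->R => RLDLUL INVALID (collision), skipped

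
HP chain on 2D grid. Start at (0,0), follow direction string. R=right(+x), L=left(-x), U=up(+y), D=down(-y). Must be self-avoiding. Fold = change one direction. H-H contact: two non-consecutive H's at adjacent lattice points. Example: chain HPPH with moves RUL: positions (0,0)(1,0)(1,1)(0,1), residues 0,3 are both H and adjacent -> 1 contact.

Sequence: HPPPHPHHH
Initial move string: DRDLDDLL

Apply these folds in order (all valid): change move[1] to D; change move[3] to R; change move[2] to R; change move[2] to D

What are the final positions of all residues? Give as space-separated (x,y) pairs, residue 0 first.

Answer: (0,0) (0,-1) (0,-2) (0,-3) (1,-3) (1,-4) (1,-5) (0,-5) (-1,-5)

Derivation:
Initial moves: DRDLDDLL
Fold: move[1]->D => DDDLDDLL (positions: [(0, 0), (0, -1), (0, -2), (0, -3), (-1, -3), (-1, -4), (-1, -5), (-2, -5), (-3, -5)])
Fold: move[3]->R => DDDRDDLL (positions: [(0, 0), (0, -1), (0, -2), (0, -3), (1, -3), (1, -4), (1, -5), (0, -5), (-1, -5)])
Fold: move[2]->R => DDRRDDLL (positions: [(0, 0), (0, -1), (0, -2), (1, -2), (2, -2), (2, -3), (2, -4), (1, -4), (0, -4)])
Fold: move[2]->D => DDDRDDLL (positions: [(0, 0), (0, -1), (0, -2), (0, -3), (1, -3), (1, -4), (1, -5), (0, -5), (-1, -5)])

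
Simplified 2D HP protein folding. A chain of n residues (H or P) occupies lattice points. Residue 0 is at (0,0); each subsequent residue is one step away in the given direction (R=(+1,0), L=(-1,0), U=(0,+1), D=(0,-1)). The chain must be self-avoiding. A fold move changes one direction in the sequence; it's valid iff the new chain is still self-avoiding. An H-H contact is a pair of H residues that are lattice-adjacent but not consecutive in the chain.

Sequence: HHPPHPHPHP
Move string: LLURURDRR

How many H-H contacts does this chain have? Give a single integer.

Positions: [(0, 0), (-1, 0), (-2, 0), (-2, 1), (-1, 1), (-1, 2), (0, 2), (0, 1), (1, 1), (2, 1)]
H-H contact: residue 1 @(-1,0) - residue 4 @(-1, 1)

Answer: 1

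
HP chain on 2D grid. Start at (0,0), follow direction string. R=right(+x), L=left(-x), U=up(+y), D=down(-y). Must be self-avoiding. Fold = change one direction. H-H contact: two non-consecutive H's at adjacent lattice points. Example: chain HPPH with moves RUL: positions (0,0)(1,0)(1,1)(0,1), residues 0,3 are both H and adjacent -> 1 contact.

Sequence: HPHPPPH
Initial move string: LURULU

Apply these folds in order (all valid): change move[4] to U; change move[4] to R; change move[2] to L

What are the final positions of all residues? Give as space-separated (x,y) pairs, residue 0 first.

Initial moves: LURULU
Fold: move[4]->U => LURUUU (positions: [(0, 0), (-1, 0), (-1, 1), (0, 1), (0, 2), (0, 3), (0, 4)])
Fold: move[4]->R => LURURU (positions: [(0, 0), (-1, 0), (-1, 1), (0, 1), (0, 2), (1, 2), (1, 3)])
Fold: move[2]->L => LULURU (positions: [(0, 0), (-1, 0), (-1, 1), (-2, 1), (-2, 2), (-1, 2), (-1, 3)])

Answer: (0,0) (-1,0) (-1,1) (-2,1) (-2,2) (-1,2) (-1,3)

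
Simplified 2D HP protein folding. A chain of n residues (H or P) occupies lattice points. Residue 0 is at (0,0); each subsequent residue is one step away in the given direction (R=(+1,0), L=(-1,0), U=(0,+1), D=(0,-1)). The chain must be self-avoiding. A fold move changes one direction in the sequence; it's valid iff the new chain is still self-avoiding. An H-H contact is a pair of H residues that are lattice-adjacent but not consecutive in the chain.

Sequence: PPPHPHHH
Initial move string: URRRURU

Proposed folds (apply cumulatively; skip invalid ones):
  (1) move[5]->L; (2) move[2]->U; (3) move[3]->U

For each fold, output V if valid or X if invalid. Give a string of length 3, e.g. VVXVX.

Answer: VVV

Derivation:
Initial: URRRURU -> [(0, 0), (0, 1), (1, 1), (2, 1), (3, 1), (3, 2), (4, 2), (4, 3)]
Fold 1: move[5]->L => URRRULU VALID
Fold 2: move[2]->U => URURULU VALID
Fold 3: move[3]->U => URUUULU VALID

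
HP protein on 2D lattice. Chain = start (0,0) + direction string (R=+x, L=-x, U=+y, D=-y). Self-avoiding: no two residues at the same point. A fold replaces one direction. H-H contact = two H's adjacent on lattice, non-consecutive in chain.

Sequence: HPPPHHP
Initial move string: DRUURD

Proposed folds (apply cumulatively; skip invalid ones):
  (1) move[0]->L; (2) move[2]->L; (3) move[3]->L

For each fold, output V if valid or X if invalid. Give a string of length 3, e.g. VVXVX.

Initial: DRUURD -> [(0, 0), (0, -1), (1, -1), (1, 0), (1, 1), (2, 1), (2, 0)]
Fold 1: move[0]->L => LRUURD INVALID (collision), skipped
Fold 2: move[2]->L => DRLURD INVALID (collision), skipped
Fold 3: move[3]->L => DRULRD INVALID (collision), skipped

Answer: XXX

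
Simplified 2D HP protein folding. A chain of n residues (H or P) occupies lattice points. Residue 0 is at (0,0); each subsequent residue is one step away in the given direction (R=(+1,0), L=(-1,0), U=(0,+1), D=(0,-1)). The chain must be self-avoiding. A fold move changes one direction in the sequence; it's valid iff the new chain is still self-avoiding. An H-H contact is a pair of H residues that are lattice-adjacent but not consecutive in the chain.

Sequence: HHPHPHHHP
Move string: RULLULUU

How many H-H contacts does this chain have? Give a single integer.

Positions: [(0, 0), (1, 0), (1, 1), (0, 1), (-1, 1), (-1, 2), (-2, 2), (-2, 3), (-2, 4)]
H-H contact: residue 0 @(0,0) - residue 3 @(0, 1)

Answer: 1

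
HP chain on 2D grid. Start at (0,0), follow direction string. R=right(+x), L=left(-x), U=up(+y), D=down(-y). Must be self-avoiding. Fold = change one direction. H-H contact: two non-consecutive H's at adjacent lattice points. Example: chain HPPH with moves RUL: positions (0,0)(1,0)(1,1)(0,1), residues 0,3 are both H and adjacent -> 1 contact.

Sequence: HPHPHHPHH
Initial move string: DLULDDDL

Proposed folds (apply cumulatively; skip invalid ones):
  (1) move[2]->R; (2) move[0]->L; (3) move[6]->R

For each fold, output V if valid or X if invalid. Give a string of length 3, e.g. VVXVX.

Answer: XVX

Derivation:
Initial: DLULDDDL -> [(0, 0), (0, -1), (-1, -1), (-1, 0), (-2, 0), (-2, -1), (-2, -2), (-2, -3), (-3, -3)]
Fold 1: move[2]->R => DLRLDDDL INVALID (collision), skipped
Fold 2: move[0]->L => LLULDDDL VALID
Fold 3: move[6]->R => LLULDDRL INVALID (collision), skipped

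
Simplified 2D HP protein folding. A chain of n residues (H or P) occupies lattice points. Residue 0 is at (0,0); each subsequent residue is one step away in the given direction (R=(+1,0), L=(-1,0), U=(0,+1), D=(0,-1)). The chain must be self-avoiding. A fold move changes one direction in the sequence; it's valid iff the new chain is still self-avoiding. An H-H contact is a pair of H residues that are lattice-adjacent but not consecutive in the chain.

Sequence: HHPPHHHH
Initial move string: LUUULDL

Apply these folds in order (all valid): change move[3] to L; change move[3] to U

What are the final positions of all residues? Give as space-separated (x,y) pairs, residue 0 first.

Answer: (0,0) (-1,0) (-1,1) (-1,2) (-1,3) (-2,3) (-2,2) (-3,2)

Derivation:
Initial moves: LUUULDL
Fold: move[3]->L => LUULLDL (positions: [(0, 0), (-1, 0), (-1, 1), (-1, 2), (-2, 2), (-3, 2), (-3, 1), (-4, 1)])
Fold: move[3]->U => LUUULDL (positions: [(0, 0), (-1, 0), (-1, 1), (-1, 2), (-1, 3), (-2, 3), (-2, 2), (-3, 2)])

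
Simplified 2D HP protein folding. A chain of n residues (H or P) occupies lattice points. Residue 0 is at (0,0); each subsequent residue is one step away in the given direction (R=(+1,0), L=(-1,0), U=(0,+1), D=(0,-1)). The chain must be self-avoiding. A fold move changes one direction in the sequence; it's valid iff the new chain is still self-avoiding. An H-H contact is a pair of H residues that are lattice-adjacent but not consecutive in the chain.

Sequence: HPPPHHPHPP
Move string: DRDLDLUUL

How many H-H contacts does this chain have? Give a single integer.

Positions: [(0, 0), (0, -1), (1, -1), (1, -2), (0, -2), (0, -3), (-1, -3), (-1, -2), (-1, -1), (-2, -1)]
H-H contact: residue 4 @(0,-2) - residue 7 @(-1, -2)

Answer: 1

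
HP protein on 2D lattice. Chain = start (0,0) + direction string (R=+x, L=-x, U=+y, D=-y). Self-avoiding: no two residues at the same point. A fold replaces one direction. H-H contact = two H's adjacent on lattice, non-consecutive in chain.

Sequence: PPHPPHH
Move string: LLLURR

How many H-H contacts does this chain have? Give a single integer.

Positions: [(0, 0), (-1, 0), (-2, 0), (-3, 0), (-3, 1), (-2, 1), (-1, 1)]
H-H contact: residue 2 @(-2,0) - residue 5 @(-2, 1)

Answer: 1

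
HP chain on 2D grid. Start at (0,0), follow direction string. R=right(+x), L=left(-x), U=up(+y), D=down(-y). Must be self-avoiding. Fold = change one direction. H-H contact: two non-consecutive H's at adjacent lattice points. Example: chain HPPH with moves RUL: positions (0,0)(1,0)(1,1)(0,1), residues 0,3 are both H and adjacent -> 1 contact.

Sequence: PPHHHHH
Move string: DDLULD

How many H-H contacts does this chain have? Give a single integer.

Positions: [(0, 0), (0, -1), (0, -2), (-1, -2), (-1, -1), (-2, -1), (-2, -2)]
H-H contact: residue 3 @(-1,-2) - residue 6 @(-2, -2)

Answer: 1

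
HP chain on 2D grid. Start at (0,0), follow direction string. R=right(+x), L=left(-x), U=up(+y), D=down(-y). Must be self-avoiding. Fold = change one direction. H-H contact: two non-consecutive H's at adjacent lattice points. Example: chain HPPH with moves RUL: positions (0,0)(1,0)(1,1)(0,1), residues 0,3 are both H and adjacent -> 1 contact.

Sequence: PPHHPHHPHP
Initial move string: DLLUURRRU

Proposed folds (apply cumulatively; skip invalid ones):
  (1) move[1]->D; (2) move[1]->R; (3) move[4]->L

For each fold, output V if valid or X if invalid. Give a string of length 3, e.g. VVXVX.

Initial: DLLUURRRU -> [(0, 0), (0, -1), (-1, -1), (-2, -1), (-2, 0), (-2, 1), (-1, 1), (0, 1), (1, 1), (1, 2)]
Fold 1: move[1]->D => DDLUURRRU INVALID (collision), skipped
Fold 2: move[1]->R => DRLUURRRU INVALID (collision), skipped
Fold 3: move[4]->L => DLLULRRRU INVALID (collision), skipped

Answer: XXX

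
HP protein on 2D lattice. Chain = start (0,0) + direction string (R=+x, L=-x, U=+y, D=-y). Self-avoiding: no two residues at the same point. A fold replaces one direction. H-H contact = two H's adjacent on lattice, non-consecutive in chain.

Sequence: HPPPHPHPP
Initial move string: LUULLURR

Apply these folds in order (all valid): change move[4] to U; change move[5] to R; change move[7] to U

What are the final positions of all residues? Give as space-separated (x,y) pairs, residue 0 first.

Answer: (0,0) (-1,0) (-1,1) (-1,2) (-2,2) (-2,3) (-1,3) (0,3) (0,4)

Derivation:
Initial moves: LUULLURR
Fold: move[4]->U => LUULUURR (positions: [(0, 0), (-1, 0), (-1, 1), (-1, 2), (-2, 2), (-2, 3), (-2, 4), (-1, 4), (0, 4)])
Fold: move[5]->R => LUULURRR (positions: [(0, 0), (-1, 0), (-1, 1), (-1, 2), (-2, 2), (-2, 3), (-1, 3), (0, 3), (1, 3)])
Fold: move[7]->U => LUULURRU (positions: [(0, 0), (-1, 0), (-1, 1), (-1, 2), (-2, 2), (-2, 3), (-1, 3), (0, 3), (0, 4)])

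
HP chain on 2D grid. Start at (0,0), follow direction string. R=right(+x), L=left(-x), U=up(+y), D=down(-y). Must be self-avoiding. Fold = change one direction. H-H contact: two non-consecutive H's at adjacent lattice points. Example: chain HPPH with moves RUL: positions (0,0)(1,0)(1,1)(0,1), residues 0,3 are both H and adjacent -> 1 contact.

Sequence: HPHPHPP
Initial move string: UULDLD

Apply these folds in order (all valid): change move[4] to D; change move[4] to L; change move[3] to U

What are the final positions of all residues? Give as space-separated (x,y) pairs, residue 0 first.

Initial moves: UULDLD
Fold: move[4]->D => UULDDD (positions: [(0, 0), (0, 1), (0, 2), (-1, 2), (-1, 1), (-1, 0), (-1, -1)])
Fold: move[4]->L => UULDLD (positions: [(0, 0), (0, 1), (0, 2), (-1, 2), (-1, 1), (-2, 1), (-2, 0)])
Fold: move[3]->U => UULULD (positions: [(0, 0), (0, 1), (0, 2), (-1, 2), (-1, 3), (-2, 3), (-2, 2)])

Answer: (0,0) (0,1) (0,2) (-1,2) (-1,3) (-2,3) (-2,2)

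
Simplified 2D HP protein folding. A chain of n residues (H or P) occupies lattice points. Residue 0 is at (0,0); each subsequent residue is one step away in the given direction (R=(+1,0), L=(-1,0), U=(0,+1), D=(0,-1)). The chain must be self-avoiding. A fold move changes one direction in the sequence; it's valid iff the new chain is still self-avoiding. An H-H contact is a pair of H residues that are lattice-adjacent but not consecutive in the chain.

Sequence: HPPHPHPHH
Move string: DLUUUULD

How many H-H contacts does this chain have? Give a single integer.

Answer: 2

Derivation:
Positions: [(0, 0), (0, -1), (-1, -1), (-1, 0), (-1, 1), (-1, 2), (-1, 3), (-2, 3), (-2, 2)]
H-H contact: residue 0 @(0,0) - residue 3 @(-1, 0)
H-H contact: residue 5 @(-1,2) - residue 8 @(-2, 2)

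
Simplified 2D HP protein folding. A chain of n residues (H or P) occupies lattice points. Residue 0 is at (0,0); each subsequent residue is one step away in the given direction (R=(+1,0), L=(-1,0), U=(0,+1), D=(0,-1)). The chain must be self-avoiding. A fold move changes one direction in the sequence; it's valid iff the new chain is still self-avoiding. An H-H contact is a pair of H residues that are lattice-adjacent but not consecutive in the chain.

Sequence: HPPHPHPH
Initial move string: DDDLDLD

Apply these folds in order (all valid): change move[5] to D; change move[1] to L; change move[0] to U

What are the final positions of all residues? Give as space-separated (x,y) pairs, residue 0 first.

Initial moves: DDDLDLD
Fold: move[5]->D => DDDLDDD (positions: [(0, 0), (0, -1), (0, -2), (0, -3), (-1, -3), (-1, -4), (-1, -5), (-1, -6)])
Fold: move[1]->L => DLDLDDD (positions: [(0, 0), (0, -1), (-1, -1), (-1, -2), (-2, -2), (-2, -3), (-2, -4), (-2, -5)])
Fold: move[0]->U => ULDLDDD (positions: [(0, 0), (0, 1), (-1, 1), (-1, 0), (-2, 0), (-2, -1), (-2, -2), (-2, -3)])

Answer: (0,0) (0,1) (-1,1) (-1,0) (-2,0) (-2,-1) (-2,-2) (-2,-3)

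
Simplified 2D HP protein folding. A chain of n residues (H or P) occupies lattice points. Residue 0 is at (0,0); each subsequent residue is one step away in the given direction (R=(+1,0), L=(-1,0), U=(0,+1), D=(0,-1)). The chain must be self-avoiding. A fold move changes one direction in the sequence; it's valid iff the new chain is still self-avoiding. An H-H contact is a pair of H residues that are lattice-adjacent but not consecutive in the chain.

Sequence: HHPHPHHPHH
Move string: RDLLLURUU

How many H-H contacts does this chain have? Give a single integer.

Positions: [(0, 0), (1, 0), (1, -1), (0, -1), (-1, -1), (-2, -1), (-2, 0), (-1, 0), (-1, 1), (-1, 2)]
H-H contact: residue 0 @(0,0) - residue 3 @(0, -1)

Answer: 1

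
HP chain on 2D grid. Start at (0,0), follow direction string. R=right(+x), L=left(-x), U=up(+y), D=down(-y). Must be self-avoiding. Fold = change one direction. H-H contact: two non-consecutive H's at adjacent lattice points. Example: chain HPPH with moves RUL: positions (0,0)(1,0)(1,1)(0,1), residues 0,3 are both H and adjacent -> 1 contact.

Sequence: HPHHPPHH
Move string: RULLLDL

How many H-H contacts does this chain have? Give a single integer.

Positions: [(0, 0), (1, 0), (1, 1), (0, 1), (-1, 1), (-2, 1), (-2, 0), (-3, 0)]
H-H contact: residue 0 @(0,0) - residue 3 @(0, 1)

Answer: 1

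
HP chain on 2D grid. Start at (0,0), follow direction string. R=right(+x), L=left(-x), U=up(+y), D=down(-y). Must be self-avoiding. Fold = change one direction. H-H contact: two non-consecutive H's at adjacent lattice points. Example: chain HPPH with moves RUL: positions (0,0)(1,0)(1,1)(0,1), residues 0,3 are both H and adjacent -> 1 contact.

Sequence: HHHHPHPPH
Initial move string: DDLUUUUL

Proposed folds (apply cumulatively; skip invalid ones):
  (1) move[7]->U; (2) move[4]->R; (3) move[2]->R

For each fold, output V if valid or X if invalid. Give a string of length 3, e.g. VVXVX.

Answer: VXV

Derivation:
Initial: DDLUUUUL -> [(0, 0), (0, -1), (0, -2), (-1, -2), (-1, -1), (-1, 0), (-1, 1), (-1, 2), (-2, 2)]
Fold 1: move[7]->U => DDLUUUUU VALID
Fold 2: move[4]->R => DDLURUUU INVALID (collision), skipped
Fold 3: move[2]->R => DDRUUUUU VALID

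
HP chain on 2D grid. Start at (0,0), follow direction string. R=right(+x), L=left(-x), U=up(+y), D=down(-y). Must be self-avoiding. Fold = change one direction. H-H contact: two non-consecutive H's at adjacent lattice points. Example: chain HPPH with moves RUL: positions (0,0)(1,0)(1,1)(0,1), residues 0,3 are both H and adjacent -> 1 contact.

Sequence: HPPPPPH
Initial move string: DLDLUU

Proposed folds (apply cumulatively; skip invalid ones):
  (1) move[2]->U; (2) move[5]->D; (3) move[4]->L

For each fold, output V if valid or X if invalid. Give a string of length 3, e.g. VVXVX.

Answer: VXV

Derivation:
Initial: DLDLUU -> [(0, 0), (0, -1), (-1, -1), (-1, -2), (-2, -2), (-2, -1), (-2, 0)]
Fold 1: move[2]->U => DLULUU VALID
Fold 2: move[5]->D => DLULUD INVALID (collision), skipped
Fold 3: move[4]->L => DLULLU VALID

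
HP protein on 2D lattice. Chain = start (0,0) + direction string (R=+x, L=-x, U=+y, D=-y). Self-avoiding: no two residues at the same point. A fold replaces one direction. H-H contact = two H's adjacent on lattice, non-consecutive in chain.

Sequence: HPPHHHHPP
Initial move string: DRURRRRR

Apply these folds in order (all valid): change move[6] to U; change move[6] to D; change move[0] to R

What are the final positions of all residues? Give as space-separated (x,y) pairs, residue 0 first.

Answer: (0,0) (1,0) (2,0) (2,1) (3,1) (4,1) (5,1) (5,0) (6,0)

Derivation:
Initial moves: DRURRRRR
Fold: move[6]->U => DRURRRUR (positions: [(0, 0), (0, -1), (1, -1), (1, 0), (2, 0), (3, 0), (4, 0), (4, 1), (5, 1)])
Fold: move[6]->D => DRURRRDR (positions: [(0, 0), (0, -1), (1, -1), (1, 0), (2, 0), (3, 0), (4, 0), (4, -1), (5, -1)])
Fold: move[0]->R => RRURRRDR (positions: [(0, 0), (1, 0), (2, 0), (2, 1), (3, 1), (4, 1), (5, 1), (5, 0), (6, 0)])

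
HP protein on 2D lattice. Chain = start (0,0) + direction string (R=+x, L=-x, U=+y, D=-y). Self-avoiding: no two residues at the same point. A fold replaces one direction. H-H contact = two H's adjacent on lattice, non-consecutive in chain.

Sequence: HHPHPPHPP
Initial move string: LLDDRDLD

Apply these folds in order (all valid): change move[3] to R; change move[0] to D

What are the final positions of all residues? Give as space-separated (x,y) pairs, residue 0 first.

Initial moves: LLDDRDLD
Fold: move[3]->R => LLDRRDLD (positions: [(0, 0), (-1, 0), (-2, 0), (-2, -1), (-1, -1), (0, -1), (0, -2), (-1, -2), (-1, -3)])
Fold: move[0]->D => DLDRRDLD (positions: [(0, 0), (0, -1), (-1, -1), (-1, -2), (0, -2), (1, -2), (1, -3), (0, -3), (0, -4)])

Answer: (0,0) (0,-1) (-1,-1) (-1,-2) (0,-2) (1,-2) (1,-3) (0,-3) (0,-4)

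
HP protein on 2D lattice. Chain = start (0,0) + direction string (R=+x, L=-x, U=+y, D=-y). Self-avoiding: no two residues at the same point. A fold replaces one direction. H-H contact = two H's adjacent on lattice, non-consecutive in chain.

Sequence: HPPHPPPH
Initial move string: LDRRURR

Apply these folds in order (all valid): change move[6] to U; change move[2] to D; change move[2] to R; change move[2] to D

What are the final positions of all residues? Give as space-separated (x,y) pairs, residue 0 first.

Answer: (0,0) (-1,0) (-1,-1) (-1,-2) (0,-2) (0,-1) (1,-1) (1,0)

Derivation:
Initial moves: LDRRURR
Fold: move[6]->U => LDRRURU (positions: [(0, 0), (-1, 0), (-1, -1), (0, -1), (1, -1), (1, 0), (2, 0), (2, 1)])
Fold: move[2]->D => LDDRURU (positions: [(0, 0), (-1, 0), (-1, -1), (-1, -2), (0, -2), (0, -1), (1, -1), (1, 0)])
Fold: move[2]->R => LDRRURU (positions: [(0, 0), (-1, 0), (-1, -1), (0, -1), (1, -1), (1, 0), (2, 0), (2, 1)])
Fold: move[2]->D => LDDRURU (positions: [(0, 0), (-1, 0), (-1, -1), (-1, -2), (0, -2), (0, -1), (1, -1), (1, 0)])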